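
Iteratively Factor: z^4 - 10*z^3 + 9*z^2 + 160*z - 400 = (z - 5)*(z^3 - 5*z^2 - 16*z + 80) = (z - 5)*(z - 4)*(z^2 - z - 20) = (z - 5)^2*(z - 4)*(z + 4)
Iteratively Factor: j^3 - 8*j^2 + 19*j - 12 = (j - 4)*(j^2 - 4*j + 3) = (j - 4)*(j - 1)*(j - 3)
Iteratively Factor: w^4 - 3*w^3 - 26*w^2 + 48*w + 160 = (w + 4)*(w^3 - 7*w^2 + 2*w + 40) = (w - 4)*(w + 4)*(w^2 - 3*w - 10) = (w - 5)*(w - 4)*(w + 4)*(w + 2)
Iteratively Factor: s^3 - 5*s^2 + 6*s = (s - 3)*(s^2 - 2*s) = s*(s - 3)*(s - 2)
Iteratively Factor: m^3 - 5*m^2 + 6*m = (m - 2)*(m^2 - 3*m) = (m - 3)*(m - 2)*(m)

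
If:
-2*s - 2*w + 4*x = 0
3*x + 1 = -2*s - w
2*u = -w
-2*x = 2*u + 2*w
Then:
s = -4/9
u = -1/9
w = 2/9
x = -1/9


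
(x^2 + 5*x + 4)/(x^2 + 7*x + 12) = (x + 1)/(x + 3)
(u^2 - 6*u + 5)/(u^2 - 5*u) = (u - 1)/u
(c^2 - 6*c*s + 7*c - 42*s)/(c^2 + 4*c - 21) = (c - 6*s)/(c - 3)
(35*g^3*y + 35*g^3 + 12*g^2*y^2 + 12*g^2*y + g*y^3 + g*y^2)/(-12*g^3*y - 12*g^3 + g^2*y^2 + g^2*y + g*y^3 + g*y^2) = (35*g^2 + 12*g*y + y^2)/(-12*g^2 + g*y + y^2)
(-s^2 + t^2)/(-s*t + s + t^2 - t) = (s + t)/(t - 1)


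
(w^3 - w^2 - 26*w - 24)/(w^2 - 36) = (w^2 + 5*w + 4)/(w + 6)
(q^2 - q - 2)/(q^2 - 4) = (q + 1)/(q + 2)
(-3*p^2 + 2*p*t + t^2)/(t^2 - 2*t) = (-3*p^2 + 2*p*t + t^2)/(t*(t - 2))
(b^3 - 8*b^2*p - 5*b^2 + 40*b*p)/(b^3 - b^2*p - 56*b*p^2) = (b - 5)/(b + 7*p)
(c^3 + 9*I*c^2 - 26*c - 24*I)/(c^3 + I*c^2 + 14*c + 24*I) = (c + 4*I)/(c - 4*I)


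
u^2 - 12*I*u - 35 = (u - 7*I)*(u - 5*I)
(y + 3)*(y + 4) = y^2 + 7*y + 12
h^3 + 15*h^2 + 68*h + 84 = (h + 2)*(h + 6)*(h + 7)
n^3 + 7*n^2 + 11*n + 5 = (n + 1)^2*(n + 5)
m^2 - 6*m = m*(m - 6)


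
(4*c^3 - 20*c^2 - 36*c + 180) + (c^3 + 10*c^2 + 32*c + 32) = 5*c^3 - 10*c^2 - 4*c + 212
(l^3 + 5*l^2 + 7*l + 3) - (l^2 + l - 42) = l^3 + 4*l^2 + 6*l + 45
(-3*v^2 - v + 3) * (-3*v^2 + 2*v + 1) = 9*v^4 - 3*v^3 - 14*v^2 + 5*v + 3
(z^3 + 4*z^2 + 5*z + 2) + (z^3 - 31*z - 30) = 2*z^3 + 4*z^2 - 26*z - 28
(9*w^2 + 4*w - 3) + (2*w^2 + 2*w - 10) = 11*w^2 + 6*w - 13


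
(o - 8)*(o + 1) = o^2 - 7*o - 8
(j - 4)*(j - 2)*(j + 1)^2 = j^4 - 4*j^3 - 3*j^2 + 10*j + 8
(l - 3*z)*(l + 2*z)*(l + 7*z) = l^3 + 6*l^2*z - 13*l*z^2 - 42*z^3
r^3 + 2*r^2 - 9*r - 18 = (r - 3)*(r + 2)*(r + 3)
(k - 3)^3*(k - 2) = k^4 - 11*k^3 + 45*k^2 - 81*k + 54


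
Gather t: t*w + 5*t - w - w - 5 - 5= t*(w + 5) - 2*w - 10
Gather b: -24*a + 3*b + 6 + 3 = -24*a + 3*b + 9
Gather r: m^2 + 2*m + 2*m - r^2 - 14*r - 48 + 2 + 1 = m^2 + 4*m - r^2 - 14*r - 45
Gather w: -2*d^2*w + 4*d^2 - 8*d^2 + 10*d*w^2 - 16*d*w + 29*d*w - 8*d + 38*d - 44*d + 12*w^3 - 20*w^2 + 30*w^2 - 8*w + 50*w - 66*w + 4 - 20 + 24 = -4*d^2 - 14*d + 12*w^3 + w^2*(10*d + 10) + w*(-2*d^2 + 13*d - 24) + 8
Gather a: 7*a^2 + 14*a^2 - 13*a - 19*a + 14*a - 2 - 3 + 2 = 21*a^2 - 18*a - 3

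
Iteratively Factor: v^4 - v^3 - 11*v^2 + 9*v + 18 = (v + 3)*(v^3 - 4*v^2 + v + 6) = (v - 3)*(v + 3)*(v^2 - v - 2) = (v - 3)*(v + 1)*(v + 3)*(v - 2)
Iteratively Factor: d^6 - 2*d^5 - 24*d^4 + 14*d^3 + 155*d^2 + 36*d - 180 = (d + 2)*(d^5 - 4*d^4 - 16*d^3 + 46*d^2 + 63*d - 90) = (d + 2)^2*(d^4 - 6*d^3 - 4*d^2 + 54*d - 45) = (d - 1)*(d + 2)^2*(d^3 - 5*d^2 - 9*d + 45) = (d - 5)*(d - 1)*(d + 2)^2*(d^2 - 9) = (d - 5)*(d - 3)*(d - 1)*(d + 2)^2*(d + 3)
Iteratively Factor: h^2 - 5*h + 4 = (h - 1)*(h - 4)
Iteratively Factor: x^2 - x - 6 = (x - 3)*(x + 2)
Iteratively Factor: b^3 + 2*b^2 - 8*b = (b)*(b^2 + 2*b - 8) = b*(b + 4)*(b - 2)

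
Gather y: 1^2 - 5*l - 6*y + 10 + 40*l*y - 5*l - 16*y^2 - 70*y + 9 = -10*l - 16*y^2 + y*(40*l - 76) + 20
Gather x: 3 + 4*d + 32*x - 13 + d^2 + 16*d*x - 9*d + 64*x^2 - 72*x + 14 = d^2 - 5*d + 64*x^2 + x*(16*d - 40) + 4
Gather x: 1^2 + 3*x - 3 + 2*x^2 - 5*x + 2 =2*x^2 - 2*x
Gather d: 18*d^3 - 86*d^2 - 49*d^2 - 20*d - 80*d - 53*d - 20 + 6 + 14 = 18*d^3 - 135*d^2 - 153*d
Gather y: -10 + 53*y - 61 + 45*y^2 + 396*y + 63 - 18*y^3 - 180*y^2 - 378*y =-18*y^3 - 135*y^2 + 71*y - 8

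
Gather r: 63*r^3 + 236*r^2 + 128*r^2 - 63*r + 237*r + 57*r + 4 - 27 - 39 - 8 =63*r^3 + 364*r^2 + 231*r - 70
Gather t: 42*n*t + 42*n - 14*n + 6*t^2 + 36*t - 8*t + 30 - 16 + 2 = 28*n + 6*t^2 + t*(42*n + 28) + 16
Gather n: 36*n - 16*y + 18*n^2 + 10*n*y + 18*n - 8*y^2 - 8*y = 18*n^2 + n*(10*y + 54) - 8*y^2 - 24*y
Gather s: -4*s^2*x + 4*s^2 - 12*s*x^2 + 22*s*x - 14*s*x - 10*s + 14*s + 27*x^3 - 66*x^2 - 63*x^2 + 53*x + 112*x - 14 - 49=s^2*(4 - 4*x) + s*(-12*x^2 + 8*x + 4) + 27*x^3 - 129*x^2 + 165*x - 63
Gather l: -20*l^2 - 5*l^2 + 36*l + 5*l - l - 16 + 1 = -25*l^2 + 40*l - 15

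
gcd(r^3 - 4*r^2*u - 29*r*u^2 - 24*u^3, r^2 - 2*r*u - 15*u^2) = r + 3*u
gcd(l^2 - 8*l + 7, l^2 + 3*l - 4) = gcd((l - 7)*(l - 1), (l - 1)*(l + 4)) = l - 1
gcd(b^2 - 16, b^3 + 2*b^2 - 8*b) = b + 4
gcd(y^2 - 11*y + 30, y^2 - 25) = y - 5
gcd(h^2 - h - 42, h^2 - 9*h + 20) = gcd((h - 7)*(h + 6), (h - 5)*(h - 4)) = 1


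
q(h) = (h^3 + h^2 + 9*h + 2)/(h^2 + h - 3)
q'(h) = (-2*h - 1)*(h^3 + h^2 + 9*h + 2)/(h^2 + h - 3)^2 + (3*h^2 + 2*h + 9)/(h^2 + h - 3) = (h^4 + 2*h^3 - 17*h^2 - 10*h - 29)/(h^4 + 2*h^3 - 5*h^2 - 6*h + 9)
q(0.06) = -0.87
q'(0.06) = -3.44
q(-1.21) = 3.35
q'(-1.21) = -5.73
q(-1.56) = 6.30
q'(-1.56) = -12.48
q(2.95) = 7.27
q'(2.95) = -1.06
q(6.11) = 7.97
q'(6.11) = 0.69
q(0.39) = -2.33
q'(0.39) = -5.85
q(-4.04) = -9.05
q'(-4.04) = -1.53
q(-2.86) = -16.79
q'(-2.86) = -22.18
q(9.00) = 10.26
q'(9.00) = 0.86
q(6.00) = 7.90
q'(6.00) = 0.68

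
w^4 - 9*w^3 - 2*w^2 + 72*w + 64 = (w - 8)*(w - 4)*(w + 1)*(w + 2)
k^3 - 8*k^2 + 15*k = k*(k - 5)*(k - 3)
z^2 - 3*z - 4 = (z - 4)*(z + 1)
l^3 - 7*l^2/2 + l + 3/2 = (l - 3)*(l - 1)*(l + 1/2)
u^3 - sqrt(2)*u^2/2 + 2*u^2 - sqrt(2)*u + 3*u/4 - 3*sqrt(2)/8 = (u + 1/2)*(u + 3/2)*(u - sqrt(2)/2)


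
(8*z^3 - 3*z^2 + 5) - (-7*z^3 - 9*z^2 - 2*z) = 15*z^3 + 6*z^2 + 2*z + 5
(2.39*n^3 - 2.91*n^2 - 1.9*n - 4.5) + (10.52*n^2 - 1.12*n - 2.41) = 2.39*n^3 + 7.61*n^2 - 3.02*n - 6.91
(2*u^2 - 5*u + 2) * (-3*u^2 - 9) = -6*u^4 + 15*u^3 - 24*u^2 + 45*u - 18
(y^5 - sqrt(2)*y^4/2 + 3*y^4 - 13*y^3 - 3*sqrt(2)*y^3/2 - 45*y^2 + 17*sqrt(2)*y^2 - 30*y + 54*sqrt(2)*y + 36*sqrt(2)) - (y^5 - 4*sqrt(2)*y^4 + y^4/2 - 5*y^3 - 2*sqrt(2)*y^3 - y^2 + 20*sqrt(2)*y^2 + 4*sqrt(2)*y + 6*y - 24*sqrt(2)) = 5*y^4/2 + 7*sqrt(2)*y^4/2 - 8*y^3 + sqrt(2)*y^3/2 - 44*y^2 - 3*sqrt(2)*y^2 - 36*y + 50*sqrt(2)*y + 60*sqrt(2)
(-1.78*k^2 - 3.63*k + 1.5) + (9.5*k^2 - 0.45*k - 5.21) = 7.72*k^2 - 4.08*k - 3.71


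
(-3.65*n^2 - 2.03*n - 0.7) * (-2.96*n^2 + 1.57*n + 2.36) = 10.804*n^4 + 0.278299999999999*n^3 - 9.7291*n^2 - 5.8898*n - 1.652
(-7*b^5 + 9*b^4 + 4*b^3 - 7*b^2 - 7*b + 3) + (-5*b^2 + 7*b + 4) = -7*b^5 + 9*b^4 + 4*b^3 - 12*b^2 + 7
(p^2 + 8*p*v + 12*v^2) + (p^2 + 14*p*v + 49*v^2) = 2*p^2 + 22*p*v + 61*v^2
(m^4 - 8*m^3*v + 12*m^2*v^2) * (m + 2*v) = m^5 - 6*m^4*v - 4*m^3*v^2 + 24*m^2*v^3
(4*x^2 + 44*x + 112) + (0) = 4*x^2 + 44*x + 112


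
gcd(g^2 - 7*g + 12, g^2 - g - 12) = g - 4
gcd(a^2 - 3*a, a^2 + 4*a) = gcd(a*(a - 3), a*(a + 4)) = a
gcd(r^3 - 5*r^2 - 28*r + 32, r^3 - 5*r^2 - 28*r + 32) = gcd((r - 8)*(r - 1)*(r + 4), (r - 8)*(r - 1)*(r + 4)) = r^3 - 5*r^2 - 28*r + 32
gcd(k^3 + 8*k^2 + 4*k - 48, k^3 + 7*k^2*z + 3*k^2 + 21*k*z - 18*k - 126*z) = k + 6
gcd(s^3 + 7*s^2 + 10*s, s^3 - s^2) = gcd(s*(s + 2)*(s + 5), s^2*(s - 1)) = s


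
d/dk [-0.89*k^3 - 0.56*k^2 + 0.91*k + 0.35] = -2.67*k^2 - 1.12*k + 0.91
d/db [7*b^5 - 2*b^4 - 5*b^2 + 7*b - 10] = 35*b^4 - 8*b^3 - 10*b + 7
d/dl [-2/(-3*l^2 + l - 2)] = 2*(1 - 6*l)/(3*l^2 - l + 2)^2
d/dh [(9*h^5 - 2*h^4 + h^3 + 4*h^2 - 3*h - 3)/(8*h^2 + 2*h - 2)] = (108*h^6 + 20*h^5 - 47*h^4 + 10*h^3 + 13*h^2 + 16*h + 6)/(2*(16*h^4 + 8*h^3 - 7*h^2 - 2*h + 1))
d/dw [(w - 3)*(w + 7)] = 2*w + 4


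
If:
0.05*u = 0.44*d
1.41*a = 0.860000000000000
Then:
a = 0.61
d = 0.113636363636364*u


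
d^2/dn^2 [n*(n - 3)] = 2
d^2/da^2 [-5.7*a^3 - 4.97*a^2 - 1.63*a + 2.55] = -34.2*a - 9.94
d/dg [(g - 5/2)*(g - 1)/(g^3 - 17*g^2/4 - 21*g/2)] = 2*(-8*g^4 + 56*g^3 - 263*g^2 + 170*g + 210)/(g^2*(16*g^4 - 136*g^3 - 47*g^2 + 1428*g + 1764))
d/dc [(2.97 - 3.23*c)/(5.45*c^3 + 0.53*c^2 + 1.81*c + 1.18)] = (35.207*c^3 - 46.8476*c^2 - 3.1482*c - 9.1871)/(29.7025*c^6 + 5.777*c^5 + 20.0099*c^4 + 14.7806*c^3 + 4.5269*c^2 + 4.2716*c + 1.3924)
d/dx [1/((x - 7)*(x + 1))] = 2*(3 - x)/(x^4 - 12*x^3 + 22*x^2 + 84*x + 49)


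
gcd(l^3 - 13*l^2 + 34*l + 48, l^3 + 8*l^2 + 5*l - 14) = 1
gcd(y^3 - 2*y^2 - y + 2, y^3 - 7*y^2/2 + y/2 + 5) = y^2 - y - 2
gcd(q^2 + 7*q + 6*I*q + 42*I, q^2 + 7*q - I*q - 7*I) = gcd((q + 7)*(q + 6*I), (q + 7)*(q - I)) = q + 7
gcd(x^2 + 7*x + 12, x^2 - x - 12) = x + 3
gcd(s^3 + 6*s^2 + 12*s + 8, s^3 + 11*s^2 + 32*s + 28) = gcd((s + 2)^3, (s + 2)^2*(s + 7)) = s^2 + 4*s + 4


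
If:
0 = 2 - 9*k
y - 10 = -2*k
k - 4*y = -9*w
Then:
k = 2/9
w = 38/9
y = 86/9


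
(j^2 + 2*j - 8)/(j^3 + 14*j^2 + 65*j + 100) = (j - 2)/(j^2 + 10*j + 25)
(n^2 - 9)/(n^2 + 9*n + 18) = (n - 3)/(n + 6)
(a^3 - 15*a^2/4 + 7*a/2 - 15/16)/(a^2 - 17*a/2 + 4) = (8*a^2 - 26*a + 15)/(8*(a - 8))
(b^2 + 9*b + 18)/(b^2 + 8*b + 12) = (b + 3)/(b + 2)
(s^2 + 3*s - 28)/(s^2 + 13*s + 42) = (s - 4)/(s + 6)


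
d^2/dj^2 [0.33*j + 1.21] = 0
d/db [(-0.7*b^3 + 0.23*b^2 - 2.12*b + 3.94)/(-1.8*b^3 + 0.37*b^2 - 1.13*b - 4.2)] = (-4.44089209850063e-16*b^5 + 0.155*b^4 - 6.05*b^3 + 30.6205*b^2 - 4.8476*b + 13.3562)/(3.24*b^6 - 1.332*b^5 + 4.2049*b^4 + 14.2838*b^3 - 1.8311*b^2 + 9.492*b + 17.64)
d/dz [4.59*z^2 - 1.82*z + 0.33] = 9.18*z - 1.82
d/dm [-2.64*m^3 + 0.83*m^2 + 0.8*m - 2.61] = -7.92*m^2 + 1.66*m + 0.8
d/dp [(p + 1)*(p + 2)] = 2*p + 3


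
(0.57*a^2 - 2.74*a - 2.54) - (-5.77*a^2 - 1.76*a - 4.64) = 6.34*a^2 - 0.98*a + 2.1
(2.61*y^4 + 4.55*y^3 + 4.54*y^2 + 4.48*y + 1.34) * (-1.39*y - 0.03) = -3.6279*y^5 - 6.4028*y^4 - 6.4471*y^3 - 6.3634*y^2 - 1.997*y - 0.0402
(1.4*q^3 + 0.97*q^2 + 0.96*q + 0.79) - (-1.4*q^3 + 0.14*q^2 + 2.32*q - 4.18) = 2.8*q^3 + 0.83*q^2 - 1.36*q + 4.97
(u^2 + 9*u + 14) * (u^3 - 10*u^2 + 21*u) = u^5 - u^4 - 55*u^3 + 49*u^2 + 294*u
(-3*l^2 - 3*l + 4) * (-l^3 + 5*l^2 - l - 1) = 3*l^5 - 12*l^4 - 16*l^3 + 26*l^2 - l - 4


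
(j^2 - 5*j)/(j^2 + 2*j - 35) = j/(j + 7)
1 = 1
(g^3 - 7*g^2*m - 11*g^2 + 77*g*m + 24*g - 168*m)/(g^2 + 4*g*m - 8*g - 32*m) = (g^2 - 7*g*m - 3*g + 21*m)/(g + 4*m)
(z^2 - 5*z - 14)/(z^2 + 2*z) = (z - 7)/z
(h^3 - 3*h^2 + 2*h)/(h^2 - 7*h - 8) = h*(-h^2 + 3*h - 2)/(-h^2 + 7*h + 8)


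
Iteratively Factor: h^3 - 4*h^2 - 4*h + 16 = (h + 2)*(h^2 - 6*h + 8) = (h - 2)*(h + 2)*(h - 4)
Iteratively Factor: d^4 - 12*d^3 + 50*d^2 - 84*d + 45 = (d - 3)*(d^3 - 9*d^2 + 23*d - 15) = (d - 3)*(d - 1)*(d^2 - 8*d + 15) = (d - 5)*(d - 3)*(d - 1)*(d - 3)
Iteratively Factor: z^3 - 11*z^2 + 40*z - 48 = (z - 4)*(z^2 - 7*z + 12) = (z - 4)*(z - 3)*(z - 4)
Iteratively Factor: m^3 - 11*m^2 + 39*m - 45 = (m - 5)*(m^2 - 6*m + 9) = (m - 5)*(m - 3)*(m - 3)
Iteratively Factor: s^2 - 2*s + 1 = (s - 1)*(s - 1)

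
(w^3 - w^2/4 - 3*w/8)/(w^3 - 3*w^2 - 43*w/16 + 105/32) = 4*w*(2*w + 1)/(8*w^2 - 18*w - 35)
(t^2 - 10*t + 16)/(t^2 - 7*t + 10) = (t - 8)/(t - 5)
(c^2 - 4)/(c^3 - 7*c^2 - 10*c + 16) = (c - 2)/(c^2 - 9*c + 8)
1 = 1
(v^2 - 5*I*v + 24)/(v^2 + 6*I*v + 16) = (v^2 - 5*I*v + 24)/(v^2 + 6*I*v + 16)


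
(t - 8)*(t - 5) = t^2 - 13*t + 40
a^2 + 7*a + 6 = (a + 1)*(a + 6)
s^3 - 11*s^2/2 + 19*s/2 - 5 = (s - 5/2)*(s - 2)*(s - 1)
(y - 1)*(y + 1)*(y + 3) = y^3 + 3*y^2 - y - 3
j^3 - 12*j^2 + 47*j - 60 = (j - 5)*(j - 4)*(j - 3)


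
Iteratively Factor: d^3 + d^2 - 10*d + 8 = (d - 1)*(d^2 + 2*d - 8) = (d - 1)*(d + 4)*(d - 2)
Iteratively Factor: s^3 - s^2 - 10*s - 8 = (s + 2)*(s^2 - 3*s - 4) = (s + 1)*(s + 2)*(s - 4)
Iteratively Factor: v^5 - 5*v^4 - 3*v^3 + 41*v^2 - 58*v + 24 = (v - 1)*(v^4 - 4*v^3 - 7*v^2 + 34*v - 24) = (v - 1)^2*(v^3 - 3*v^2 - 10*v + 24) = (v - 1)^2*(v + 3)*(v^2 - 6*v + 8) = (v - 4)*(v - 1)^2*(v + 3)*(v - 2)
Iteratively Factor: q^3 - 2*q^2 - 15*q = (q)*(q^2 - 2*q - 15) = q*(q + 3)*(q - 5)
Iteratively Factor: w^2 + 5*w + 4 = (w + 4)*(w + 1)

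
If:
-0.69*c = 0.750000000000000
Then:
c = -1.09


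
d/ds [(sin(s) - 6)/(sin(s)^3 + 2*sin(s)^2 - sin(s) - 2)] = (45*sin(s)/2 + sin(3*s)/2 - 8*cos(2*s))/((sin(s) + 2)^2*cos(s)^3)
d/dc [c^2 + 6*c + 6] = 2*c + 6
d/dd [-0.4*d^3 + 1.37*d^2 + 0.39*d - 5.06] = -1.2*d^2 + 2.74*d + 0.39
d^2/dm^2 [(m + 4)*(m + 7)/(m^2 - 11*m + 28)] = 44*(m^3 - 84*m + 308)/(m^6 - 33*m^5 + 447*m^4 - 3179*m^3 + 12516*m^2 - 25872*m + 21952)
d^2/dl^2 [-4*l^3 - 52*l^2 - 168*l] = -24*l - 104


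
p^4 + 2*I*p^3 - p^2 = p^2*(p + I)^2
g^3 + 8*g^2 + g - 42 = (g - 2)*(g + 3)*(g + 7)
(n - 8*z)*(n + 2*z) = n^2 - 6*n*z - 16*z^2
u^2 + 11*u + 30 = (u + 5)*(u + 6)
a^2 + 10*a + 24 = (a + 4)*(a + 6)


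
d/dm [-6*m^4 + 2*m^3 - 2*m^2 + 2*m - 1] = -24*m^3 + 6*m^2 - 4*m + 2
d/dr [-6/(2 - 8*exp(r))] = -12*exp(r)/(4*exp(r) - 1)^2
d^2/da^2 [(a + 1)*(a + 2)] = 2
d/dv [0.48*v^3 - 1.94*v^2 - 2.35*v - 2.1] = 1.44*v^2 - 3.88*v - 2.35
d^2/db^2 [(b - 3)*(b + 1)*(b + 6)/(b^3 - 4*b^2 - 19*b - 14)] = 8*(2*b^3 - 3*b^2 + 99*b - 179)/(b^6 - 15*b^5 + 33*b^4 + 295*b^3 - 462*b^2 - 2940*b - 2744)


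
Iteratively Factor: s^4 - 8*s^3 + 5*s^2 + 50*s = (s + 2)*(s^3 - 10*s^2 + 25*s) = s*(s + 2)*(s^2 - 10*s + 25) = s*(s - 5)*(s + 2)*(s - 5)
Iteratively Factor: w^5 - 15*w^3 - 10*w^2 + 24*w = (w + 3)*(w^4 - 3*w^3 - 6*w^2 + 8*w) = (w - 1)*(w + 3)*(w^3 - 2*w^2 - 8*w) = (w - 4)*(w - 1)*(w + 3)*(w^2 + 2*w) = (w - 4)*(w - 1)*(w + 2)*(w + 3)*(w)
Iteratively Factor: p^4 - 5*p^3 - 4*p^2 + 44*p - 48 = (p + 3)*(p^3 - 8*p^2 + 20*p - 16) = (p - 2)*(p + 3)*(p^2 - 6*p + 8) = (p - 2)^2*(p + 3)*(p - 4)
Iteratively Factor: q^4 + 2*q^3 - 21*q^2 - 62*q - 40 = (q - 5)*(q^3 + 7*q^2 + 14*q + 8) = (q - 5)*(q + 2)*(q^2 + 5*q + 4) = (q - 5)*(q + 1)*(q + 2)*(q + 4)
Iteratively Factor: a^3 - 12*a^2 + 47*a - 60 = (a - 5)*(a^2 - 7*a + 12) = (a - 5)*(a - 4)*(a - 3)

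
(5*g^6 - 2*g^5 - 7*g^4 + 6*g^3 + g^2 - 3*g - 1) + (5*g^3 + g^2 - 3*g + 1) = 5*g^6 - 2*g^5 - 7*g^4 + 11*g^3 + 2*g^2 - 6*g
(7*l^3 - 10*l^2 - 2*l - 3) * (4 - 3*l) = -21*l^4 + 58*l^3 - 34*l^2 + l - 12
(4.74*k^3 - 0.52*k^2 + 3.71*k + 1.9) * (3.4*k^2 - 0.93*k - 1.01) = 16.116*k^5 - 6.1762*k^4 + 8.3102*k^3 + 3.5349*k^2 - 5.5141*k - 1.919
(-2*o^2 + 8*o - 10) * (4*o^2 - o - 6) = -8*o^4 + 34*o^3 - 36*o^2 - 38*o + 60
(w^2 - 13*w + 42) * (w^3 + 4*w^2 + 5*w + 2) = w^5 - 9*w^4 - 5*w^3 + 105*w^2 + 184*w + 84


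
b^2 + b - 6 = (b - 2)*(b + 3)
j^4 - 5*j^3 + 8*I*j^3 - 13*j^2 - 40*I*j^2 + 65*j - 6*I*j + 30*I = (j - 5)*(j + I)^2*(j + 6*I)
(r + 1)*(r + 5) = r^2 + 6*r + 5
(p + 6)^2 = p^2 + 12*p + 36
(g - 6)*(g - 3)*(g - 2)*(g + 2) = g^4 - 9*g^3 + 14*g^2 + 36*g - 72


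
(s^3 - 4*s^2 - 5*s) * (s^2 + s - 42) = s^5 - 3*s^4 - 51*s^3 + 163*s^2 + 210*s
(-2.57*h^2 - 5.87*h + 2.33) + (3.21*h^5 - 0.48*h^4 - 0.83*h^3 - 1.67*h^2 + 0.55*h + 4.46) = 3.21*h^5 - 0.48*h^4 - 0.83*h^3 - 4.24*h^2 - 5.32*h + 6.79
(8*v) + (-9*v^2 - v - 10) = -9*v^2 + 7*v - 10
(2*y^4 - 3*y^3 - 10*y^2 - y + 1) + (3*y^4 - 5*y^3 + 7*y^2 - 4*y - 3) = 5*y^4 - 8*y^3 - 3*y^2 - 5*y - 2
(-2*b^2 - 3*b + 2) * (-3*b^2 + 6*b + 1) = 6*b^4 - 3*b^3 - 26*b^2 + 9*b + 2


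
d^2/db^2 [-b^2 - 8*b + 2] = -2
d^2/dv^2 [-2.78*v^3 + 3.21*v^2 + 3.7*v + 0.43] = 6.42 - 16.68*v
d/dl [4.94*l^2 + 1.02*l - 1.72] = 9.88*l + 1.02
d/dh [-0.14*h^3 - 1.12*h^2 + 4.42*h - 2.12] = -0.42*h^2 - 2.24*h + 4.42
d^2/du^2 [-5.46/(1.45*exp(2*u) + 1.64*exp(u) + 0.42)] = (-5.46*(2.9*exp(u) + 1.64)*(5.8*exp(u) + 3.28)*exp(u) + (31.668*exp(u) + 8.9544)*(1.45*exp(2*u) + 1.64*exp(u) + 0.42))*exp(u)/(1.45*exp(2*u) + 1.64*exp(u) + 0.42)^3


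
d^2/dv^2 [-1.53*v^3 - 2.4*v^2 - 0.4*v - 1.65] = -9.18*v - 4.8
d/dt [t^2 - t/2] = 2*t - 1/2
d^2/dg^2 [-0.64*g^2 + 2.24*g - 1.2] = -1.28000000000000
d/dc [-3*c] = -3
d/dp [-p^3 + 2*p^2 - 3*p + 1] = -3*p^2 + 4*p - 3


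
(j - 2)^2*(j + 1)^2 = j^4 - 2*j^3 - 3*j^2 + 4*j + 4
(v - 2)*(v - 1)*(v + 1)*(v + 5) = v^4 + 3*v^3 - 11*v^2 - 3*v + 10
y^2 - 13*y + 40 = (y - 8)*(y - 5)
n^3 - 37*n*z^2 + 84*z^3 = (n - 4*z)*(n - 3*z)*(n + 7*z)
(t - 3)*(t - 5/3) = t^2 - 14*t/3 + 5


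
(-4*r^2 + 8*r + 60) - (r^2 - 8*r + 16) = -5*r^2 + 16*r + 44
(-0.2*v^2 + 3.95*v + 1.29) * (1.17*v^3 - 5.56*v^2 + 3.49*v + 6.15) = -0.234*v^5 + 5.7335*v^4 - 21.1507*v^3 + 5.3831*v^2 + 28.7946*v + 7.9335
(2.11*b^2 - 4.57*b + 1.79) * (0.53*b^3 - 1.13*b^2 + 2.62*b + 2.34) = 1.1183*b^5 - 4.8064*b^4 + 11.641*b^3 - 9.0587*b^2 - 6.004*b + 4.1886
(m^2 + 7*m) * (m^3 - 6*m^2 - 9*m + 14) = m^5 + m^4 - 51*m^3 - 49*m^2 + 98*m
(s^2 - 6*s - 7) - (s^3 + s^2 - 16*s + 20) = -s^3 + 10*s - 27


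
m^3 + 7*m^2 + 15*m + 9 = (m + 1)*(m + 3)^2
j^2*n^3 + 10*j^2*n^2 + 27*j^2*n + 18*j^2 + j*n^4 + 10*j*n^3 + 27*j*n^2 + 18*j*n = (j + n)*(n + 3)*(n + 6)*(j*n + j)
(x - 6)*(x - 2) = x^2 - 8*x + 12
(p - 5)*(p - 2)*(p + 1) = p^3 - 6*p^2 + 3*p + 10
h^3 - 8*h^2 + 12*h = h*(h - 6)*(h - 2)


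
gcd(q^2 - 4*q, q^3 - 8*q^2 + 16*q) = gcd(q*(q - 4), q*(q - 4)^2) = q^2 - 4*q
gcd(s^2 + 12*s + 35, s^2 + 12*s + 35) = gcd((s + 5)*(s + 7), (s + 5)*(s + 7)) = s^2 + 12*s + 35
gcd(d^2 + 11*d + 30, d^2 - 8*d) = 1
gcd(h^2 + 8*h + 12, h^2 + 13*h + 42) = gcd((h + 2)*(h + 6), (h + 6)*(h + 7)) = h + 6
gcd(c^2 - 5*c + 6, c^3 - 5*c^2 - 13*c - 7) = 1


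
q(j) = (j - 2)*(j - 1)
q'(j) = 2*j - 3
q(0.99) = 0.01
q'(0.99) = -1.02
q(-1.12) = 6.61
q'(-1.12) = -5.24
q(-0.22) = 2.71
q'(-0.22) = -3.44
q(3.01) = 2.03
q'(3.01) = 3.02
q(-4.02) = 30.22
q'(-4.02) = -11.04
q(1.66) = -0.22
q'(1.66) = 0.32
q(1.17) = -0.14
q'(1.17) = -0.66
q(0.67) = 0.44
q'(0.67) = -1.66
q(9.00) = 56.00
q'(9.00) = 15.00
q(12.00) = 110.00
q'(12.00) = 21.00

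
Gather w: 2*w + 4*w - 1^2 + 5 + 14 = 6*w + 18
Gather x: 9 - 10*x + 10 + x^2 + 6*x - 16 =x^2 - 4*x + 3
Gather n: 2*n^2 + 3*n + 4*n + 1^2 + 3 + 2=2*n^2 + 7*n + 6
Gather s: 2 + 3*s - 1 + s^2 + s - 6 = s^2 + 4*s - 5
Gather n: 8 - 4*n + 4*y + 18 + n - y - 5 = -3*n + 3*y + 21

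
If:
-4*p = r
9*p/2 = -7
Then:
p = -14/9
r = 56/9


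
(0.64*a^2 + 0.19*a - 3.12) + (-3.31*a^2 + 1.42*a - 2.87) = -2.67*a^2 + 1.61*a - 5.99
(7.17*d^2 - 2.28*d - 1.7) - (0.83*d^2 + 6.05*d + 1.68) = 6.34*d^2 - 8.33*d - 3.38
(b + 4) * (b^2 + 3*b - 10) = b^3 + 7*b^2 + 2*b - 40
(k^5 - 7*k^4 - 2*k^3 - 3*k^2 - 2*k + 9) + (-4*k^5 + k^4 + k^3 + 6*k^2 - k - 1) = -3*k^5 - 6*k^4 - k^3 + 3*k^2 - 3*k + 8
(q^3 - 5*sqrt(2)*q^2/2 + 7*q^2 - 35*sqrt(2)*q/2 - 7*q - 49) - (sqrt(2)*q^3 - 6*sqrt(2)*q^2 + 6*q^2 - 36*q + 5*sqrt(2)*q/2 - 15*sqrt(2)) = -sqrt(2)*q^3 + q^3 + q^2 + 7*sqrt(2)*q^2/2 - 20*sqrt(2)*q + 29*q - 49 + 15*sqrt(2)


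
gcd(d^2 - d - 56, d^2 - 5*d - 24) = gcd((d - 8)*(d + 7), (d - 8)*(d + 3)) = d - 8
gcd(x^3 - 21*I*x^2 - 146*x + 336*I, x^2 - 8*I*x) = x - 8*I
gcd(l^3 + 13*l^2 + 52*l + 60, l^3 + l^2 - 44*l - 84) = l^2 + 8*l + 12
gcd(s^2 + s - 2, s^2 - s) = s - 1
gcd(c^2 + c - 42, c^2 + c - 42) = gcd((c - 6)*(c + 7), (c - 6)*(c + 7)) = c^2 + c - 42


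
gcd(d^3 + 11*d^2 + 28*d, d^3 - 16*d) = d^2 + 4*d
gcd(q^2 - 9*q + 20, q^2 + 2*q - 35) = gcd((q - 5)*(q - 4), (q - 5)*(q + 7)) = q - 5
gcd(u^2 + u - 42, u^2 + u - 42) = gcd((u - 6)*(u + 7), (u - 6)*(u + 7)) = u^2 + u - 42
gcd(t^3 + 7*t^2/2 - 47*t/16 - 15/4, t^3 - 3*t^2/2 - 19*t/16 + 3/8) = t + 3/4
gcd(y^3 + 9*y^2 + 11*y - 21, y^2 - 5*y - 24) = y + 3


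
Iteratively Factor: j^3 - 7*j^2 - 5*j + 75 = (j - 5)*(j^2 - 2*j - 15) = (j - 5)*(j + 3)*(j - 5)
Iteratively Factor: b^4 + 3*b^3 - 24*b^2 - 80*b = (b)*(b^3 + 3*b^2 - 24*b - 80) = b*(b + 4)*(b^2 - b - 20) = b*(b + 4)^2*(b - 5)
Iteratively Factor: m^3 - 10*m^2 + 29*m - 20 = (m - 1)*(m^2 - 9*m + 20) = (m - 4)*(m - 1)*(m - 5)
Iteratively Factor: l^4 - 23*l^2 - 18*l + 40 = (l - 5)*(l^3 + 5*l^2 + 2*l - 8) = (l - 5)*(l - 1)*(l^2 + 6*l + 8) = (l - 5)*(l - 1)*(l + 4)*(l + 2)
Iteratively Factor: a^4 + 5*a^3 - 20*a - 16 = (a - 2)*(a^3 + 7*a^2 + 14*a + 8) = (a - 2)*(a + 2)*(a^2 + 5*a + 4) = (a - 2)*(a + 2)*(a + 4)*(a + 1)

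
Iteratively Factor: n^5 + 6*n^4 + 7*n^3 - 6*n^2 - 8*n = (n - 1)*(n^4 + 7*n^3 + 14*n^2 + 8*n) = n*(n - 1)*(n^3 + 7*n^2 + 14*n + 8) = n*(n - 1)*(n + 4)*(n^2 + 3*n + 2) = n*(n - 1)*(n + 1)*(n + 4)*(n + 2)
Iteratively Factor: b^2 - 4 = (b + 2)*(b - 2)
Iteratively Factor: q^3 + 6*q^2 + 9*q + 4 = (q + 1)*(q^2 + 5*q + 4) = (q + 1)*(q + 4)*(q + 1)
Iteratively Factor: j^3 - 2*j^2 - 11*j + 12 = (j + 3)*(j^2 - 5*j + 4) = (j - 4)*(j + 3)*(j - 1)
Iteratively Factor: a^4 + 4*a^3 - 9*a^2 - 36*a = (a + 3)*(a^3 + a^2 - 12*a) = (a + 3)*(a + 4)*(a^2 - 3*a) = (a - 3)*(a + 3)*(a + 4)*(a)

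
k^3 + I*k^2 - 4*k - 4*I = (k - 2)*(k + 2)*(k + I)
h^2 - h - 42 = (h - 7)*(h + 6)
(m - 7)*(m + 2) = m^2 - 5*m - 14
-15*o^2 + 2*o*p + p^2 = (-3*o + p)*(5*o + p)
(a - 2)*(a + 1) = a^2 - a - 2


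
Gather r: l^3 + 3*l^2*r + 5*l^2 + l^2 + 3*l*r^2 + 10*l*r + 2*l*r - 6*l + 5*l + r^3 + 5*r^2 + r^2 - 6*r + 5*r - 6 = l^3 + 6*l^2 - l + r^3 + r^2*(3*l + 6) + r*(3*l^2 + 12*l - 1) - 6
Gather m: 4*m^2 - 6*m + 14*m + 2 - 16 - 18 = 4*m^2 + 8*m - 32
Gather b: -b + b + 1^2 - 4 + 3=0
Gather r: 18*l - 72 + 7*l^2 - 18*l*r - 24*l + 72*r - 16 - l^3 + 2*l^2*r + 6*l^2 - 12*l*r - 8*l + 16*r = -l^3 + 13*l^2 - 14*l + r*(2*l^2 - 30*l + 88) - 88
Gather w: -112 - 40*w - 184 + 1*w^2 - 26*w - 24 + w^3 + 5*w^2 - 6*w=w^3 + 6*w^2 - 72*w - 320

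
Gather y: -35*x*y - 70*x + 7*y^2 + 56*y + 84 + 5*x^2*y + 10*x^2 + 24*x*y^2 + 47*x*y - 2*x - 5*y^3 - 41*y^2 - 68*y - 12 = 10*x^2 - 72*x - 5*y^3 + y^2*(24*x - 34) + y*(5*x^2 + 12*x - 12) + 72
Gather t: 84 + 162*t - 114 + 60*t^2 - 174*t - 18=60*t^2 - 12*t - 48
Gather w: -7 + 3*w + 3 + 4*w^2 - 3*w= 4*w^2 - 4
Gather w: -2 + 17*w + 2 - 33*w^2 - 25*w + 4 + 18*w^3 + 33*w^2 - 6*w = 18*w^3 - 14*w + 4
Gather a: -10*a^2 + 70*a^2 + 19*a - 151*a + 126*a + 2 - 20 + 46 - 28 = 60*a^2 - 6*a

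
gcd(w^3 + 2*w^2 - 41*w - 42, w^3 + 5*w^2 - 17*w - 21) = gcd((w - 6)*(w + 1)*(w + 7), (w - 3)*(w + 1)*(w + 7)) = w^2 + 8*w + 7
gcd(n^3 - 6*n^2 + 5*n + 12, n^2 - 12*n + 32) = n - 4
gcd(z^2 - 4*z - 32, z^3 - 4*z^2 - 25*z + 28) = z + 4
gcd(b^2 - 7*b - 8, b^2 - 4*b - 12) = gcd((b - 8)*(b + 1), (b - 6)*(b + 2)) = 1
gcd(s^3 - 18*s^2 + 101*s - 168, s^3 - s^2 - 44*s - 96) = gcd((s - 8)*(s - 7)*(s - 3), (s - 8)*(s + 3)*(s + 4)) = s - 8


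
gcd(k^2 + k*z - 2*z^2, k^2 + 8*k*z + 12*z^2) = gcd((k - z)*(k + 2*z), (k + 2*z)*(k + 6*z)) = k + 2*z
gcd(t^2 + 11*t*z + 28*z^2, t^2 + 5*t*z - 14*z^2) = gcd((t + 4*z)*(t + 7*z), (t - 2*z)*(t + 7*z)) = t + 7*z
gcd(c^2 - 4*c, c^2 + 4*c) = c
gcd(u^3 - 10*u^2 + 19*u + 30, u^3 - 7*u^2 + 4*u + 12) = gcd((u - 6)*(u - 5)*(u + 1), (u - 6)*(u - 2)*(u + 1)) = u^2 - 5*u - 6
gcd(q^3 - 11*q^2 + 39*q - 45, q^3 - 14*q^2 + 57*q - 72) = q^2 - 6*q + 9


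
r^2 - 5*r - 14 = (r - 7)*(r + 2)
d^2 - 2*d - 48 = (d - 8)*(d + 6)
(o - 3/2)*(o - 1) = o^2 - 5*o/2 + 3/2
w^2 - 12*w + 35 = (w - 7)*(w - 5)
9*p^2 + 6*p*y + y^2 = (3*p + y)^2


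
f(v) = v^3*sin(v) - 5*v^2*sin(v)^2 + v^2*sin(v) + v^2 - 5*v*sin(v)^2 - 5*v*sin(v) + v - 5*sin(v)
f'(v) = v^3*cos(v) - 10*v^2*sin(v)*cos(v) + 3*v^2*sin(v) + v^2*cos(v) - 10*v*sin(v)^2 - 10*v*sin(v)*cos(v) + 2*v*sin(v) - 5*v*cos(v) + 2*v - 5*sin(v)^2 - 5*sin(v) - 5*cos(v) + 1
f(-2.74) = 2.83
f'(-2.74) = -18.90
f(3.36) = 5.27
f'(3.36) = -59.56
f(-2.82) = 4.27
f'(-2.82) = -16.79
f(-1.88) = -7.08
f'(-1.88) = 2.82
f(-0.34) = 0.98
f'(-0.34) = -1.82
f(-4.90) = -145.95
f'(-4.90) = 41.05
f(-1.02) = -0.12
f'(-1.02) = 6.21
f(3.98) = -75.12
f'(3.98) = -187.99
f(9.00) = 326.78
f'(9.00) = -246.15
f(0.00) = 0.00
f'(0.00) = -4.00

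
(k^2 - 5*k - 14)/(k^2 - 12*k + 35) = (k + 2)/(k - 5)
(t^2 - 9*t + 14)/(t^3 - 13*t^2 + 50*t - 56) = 1/(t - 4)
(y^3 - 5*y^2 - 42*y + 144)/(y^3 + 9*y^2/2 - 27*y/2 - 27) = 2*(y - 8)/(2*y + 3)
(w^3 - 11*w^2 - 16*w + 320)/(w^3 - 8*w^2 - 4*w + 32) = (w^2 - 3*w - 40)/(w^2 - 4)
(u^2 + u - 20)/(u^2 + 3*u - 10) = (u - 4)/(u - 2)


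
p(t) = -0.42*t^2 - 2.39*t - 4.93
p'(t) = -0.84*t - 2.39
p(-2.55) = -1.57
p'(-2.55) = -0.25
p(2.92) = -15.49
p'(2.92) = -4.84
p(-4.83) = -3.18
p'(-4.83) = 1.67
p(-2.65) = -1.55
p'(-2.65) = -0.16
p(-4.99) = -3.46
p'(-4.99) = 1.80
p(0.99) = -7.71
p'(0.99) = -3.22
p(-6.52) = -7.20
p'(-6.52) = 3.09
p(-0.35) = -4.14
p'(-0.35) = -2.10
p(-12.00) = -36.73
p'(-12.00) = 7.69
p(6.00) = -34.39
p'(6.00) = -7.43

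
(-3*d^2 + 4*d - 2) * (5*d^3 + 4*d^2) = -15*d^5 + 8*d^4 + 6*d^3 - 8*d^2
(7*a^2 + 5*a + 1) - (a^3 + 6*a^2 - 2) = -a^3 + a^2 + 5*a + 3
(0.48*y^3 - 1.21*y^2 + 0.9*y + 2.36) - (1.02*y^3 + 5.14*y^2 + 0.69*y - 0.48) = -0.54*y^3 - 6.35*y^2 + 0.21*y + 2.84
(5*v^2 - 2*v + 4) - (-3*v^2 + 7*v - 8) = 8*v^2 - 9*v + 12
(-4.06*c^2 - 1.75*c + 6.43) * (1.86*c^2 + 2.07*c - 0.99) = -7.5516*c^4 - 11.6592*c^3 + 12.3567*c^2 + 15.0426*c - 6.3657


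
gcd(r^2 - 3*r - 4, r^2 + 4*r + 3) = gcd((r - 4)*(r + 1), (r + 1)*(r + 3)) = r + 1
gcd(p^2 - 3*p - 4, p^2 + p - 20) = p - 4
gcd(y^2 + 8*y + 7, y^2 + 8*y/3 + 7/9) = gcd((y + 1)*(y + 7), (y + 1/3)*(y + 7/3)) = 1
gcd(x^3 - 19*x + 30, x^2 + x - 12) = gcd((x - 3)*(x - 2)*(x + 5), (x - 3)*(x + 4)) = x - 3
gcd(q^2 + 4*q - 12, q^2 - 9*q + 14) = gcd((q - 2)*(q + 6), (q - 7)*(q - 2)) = q - 2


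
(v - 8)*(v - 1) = v^2 - 9*v + 8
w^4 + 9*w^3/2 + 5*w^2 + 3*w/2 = w*(w + 1/2)*(w + 1)*(w + 3)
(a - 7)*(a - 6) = a^2 - 13*a + 42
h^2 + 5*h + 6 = (h + 2)*(h + 3)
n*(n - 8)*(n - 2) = n^3 - 10*n^2 + 16*n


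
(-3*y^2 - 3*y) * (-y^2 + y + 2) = 3*y^4 - 9*y^2 - 6*y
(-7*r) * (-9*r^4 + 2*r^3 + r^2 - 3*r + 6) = 63*r^5 - 14*r^4 - 7*r^3 + 21*r^2 - 42*r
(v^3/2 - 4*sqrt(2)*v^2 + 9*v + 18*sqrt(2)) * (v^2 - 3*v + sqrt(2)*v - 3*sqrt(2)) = v^5/2 - 7*sqrt(2)*v^4/2 - 3*v^4/2 + v^3 + 21*sqrt(2)*v^3/2 - 3*v^2 + 27*sqrt(2)*v^2 - 81*sqrt(2)*v + 36*v - 108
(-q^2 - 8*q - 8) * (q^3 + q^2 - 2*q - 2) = -q^5 - 9*q^4 - 14*q^3 + 10*q^2 + 32*q + 16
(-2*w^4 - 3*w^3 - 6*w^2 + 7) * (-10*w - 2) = 20*w^5 + 34*w^4 + 66*w^3 + 12*w^2 - 70*w - 14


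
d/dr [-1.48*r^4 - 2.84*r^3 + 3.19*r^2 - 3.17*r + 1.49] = -5.92*r^3 - 8.52*r^2 + 6.38*r - 3.17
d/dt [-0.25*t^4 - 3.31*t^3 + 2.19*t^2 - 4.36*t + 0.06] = -1.0*t^3 - 9.93*t^2 + 4.38*t - 4.36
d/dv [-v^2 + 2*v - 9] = 2 - 2*v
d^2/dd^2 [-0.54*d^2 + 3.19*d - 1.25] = -1.08000000000000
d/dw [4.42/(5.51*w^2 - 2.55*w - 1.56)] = (11.271 - 48.7084*w)/(-5.51*w^2 + 2.55*w + 1.56)^2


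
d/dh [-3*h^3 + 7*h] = 7 - 9*h^2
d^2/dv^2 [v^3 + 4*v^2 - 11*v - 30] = 6*v + 8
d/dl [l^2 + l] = 2*l + 1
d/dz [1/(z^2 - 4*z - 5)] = 2*(2 - z)/(-z^2 + 4*z + 5)^2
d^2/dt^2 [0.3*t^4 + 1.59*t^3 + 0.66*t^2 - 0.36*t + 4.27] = 3.6*t^2 + 9.54*t + 1.32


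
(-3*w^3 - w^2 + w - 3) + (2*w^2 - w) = -3*w^3 + w^2 - 3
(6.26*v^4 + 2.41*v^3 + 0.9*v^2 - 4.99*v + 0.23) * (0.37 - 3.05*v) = -19.093*v^5 - 5.0343*v^4 - 1.8533*v^3 + 15.5525*v^2 - 2.5478*v + 0.0851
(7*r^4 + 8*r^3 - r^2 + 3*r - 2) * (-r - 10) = -7*r^5 - 78*r^4 - 79*r^3 + 7*r^2 - 28*r + 20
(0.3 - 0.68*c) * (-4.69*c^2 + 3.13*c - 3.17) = 3.1892*c^3 - 3.5354*c^2 + 3.0946*c - 0.951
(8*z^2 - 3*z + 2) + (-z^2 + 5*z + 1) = 7*z^2 + 2*z + 3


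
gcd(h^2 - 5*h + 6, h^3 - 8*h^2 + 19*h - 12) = h - 3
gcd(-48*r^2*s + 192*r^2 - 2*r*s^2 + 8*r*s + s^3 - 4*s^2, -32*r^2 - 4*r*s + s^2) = 8*r - s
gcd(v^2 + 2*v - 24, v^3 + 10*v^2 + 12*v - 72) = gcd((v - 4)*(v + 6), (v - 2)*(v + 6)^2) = v + 6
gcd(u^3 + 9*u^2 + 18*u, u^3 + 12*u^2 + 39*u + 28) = 1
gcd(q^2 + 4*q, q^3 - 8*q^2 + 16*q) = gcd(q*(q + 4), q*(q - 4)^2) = q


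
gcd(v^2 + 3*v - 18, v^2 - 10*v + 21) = v - 3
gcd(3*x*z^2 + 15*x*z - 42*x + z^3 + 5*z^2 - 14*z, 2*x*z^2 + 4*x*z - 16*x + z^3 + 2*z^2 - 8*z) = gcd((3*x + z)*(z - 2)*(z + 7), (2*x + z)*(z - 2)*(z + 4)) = z - 2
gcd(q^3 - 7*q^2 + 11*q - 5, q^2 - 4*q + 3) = q - 1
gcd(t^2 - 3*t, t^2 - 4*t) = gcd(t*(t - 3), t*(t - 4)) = t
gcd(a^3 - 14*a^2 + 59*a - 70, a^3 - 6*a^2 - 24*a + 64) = a - 2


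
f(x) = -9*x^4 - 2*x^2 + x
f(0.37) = -0.07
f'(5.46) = -5880.61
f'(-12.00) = 62257.00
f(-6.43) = -15473.73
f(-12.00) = -186924.00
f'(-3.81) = 2007.27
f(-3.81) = -1929.30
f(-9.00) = -59220.00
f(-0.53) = -1.80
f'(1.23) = -70.91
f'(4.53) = -3363.67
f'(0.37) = -2.30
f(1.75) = -88.79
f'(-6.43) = 9597.24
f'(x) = -36*x^3 - 4*x + 1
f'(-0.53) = 8.48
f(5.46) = -8052.75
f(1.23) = -22.40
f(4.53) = -3826.48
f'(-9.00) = 26281.00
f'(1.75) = -198.94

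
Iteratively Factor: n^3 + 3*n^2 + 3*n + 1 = (n + 1)*(n^2 + 2*n + 1) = (n + 1)^2*(n + 1)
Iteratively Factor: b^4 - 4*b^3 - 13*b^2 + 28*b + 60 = (b + 2)*(b^3 - 6*b^2 - b + 30) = (b - 5)*(b + 2)*(b^2 - b - 6) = (b - 5)*(b - 3)*(b + 2)*(b + 2)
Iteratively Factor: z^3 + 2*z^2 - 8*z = (z + 4)*(z^2 - 2*z) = (z - 2)*(z + 4)*(z)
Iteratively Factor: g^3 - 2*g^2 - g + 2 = (g - 1)*(g^2 - g - 2) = (g - 1)*(g + 1)*(g - 2)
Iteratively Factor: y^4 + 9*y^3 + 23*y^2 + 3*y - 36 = (y - 1)*(y^3 + 10*y^2 + 33*y + 36) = (y - 1)*(y + 4)*(y^2 + 6*y + 9) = (y - 1)*(y + 3)*(y + 4)*(y + 3)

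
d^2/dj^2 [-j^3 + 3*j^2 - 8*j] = 6 - 6*j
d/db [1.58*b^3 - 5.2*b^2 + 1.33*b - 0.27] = 4.74*b^2 - 10.4*b + 1.33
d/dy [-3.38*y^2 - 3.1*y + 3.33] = -6.76*y - 3.1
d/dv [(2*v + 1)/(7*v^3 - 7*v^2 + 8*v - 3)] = 7*(-4*v^3 - v^2 + 2*v - 2)/(49*v^6 - 98*v^5 + 161*v^4 - 154*v^3 + 106*v^2 - 48*v + 9)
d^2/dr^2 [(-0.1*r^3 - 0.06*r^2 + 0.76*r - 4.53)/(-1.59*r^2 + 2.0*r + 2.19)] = (-4.44089209850063e-16*r^5 - 2.22044604925031e-16*r^4 - 1.964692*r^3 + 72.595314*r^2 - 99.433116*r + 75.020958)/(4.019679*r^6 - 15.1686*r^5 + 2.470383*r^4 + 33.7852*r^3 - 3.402603*r^2 - 28.7766*r - 10.503459)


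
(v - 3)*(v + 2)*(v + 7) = v^3 + 6*v^2 - 13*v - 42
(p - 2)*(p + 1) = p^2 - p - 2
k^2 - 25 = (k - 5)*(k + 5)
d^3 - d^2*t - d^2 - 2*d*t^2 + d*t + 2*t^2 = (d - 1)*(d - 2*t)*(d + t)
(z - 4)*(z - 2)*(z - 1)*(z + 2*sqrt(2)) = z^4 - 7*z^3 + 2*sqrt(2)*z^3 - 14*sqrt(2)*z^2 + 14*z^2 - 8*z + 28*sqrt(2)*z - 16*sqrt(2)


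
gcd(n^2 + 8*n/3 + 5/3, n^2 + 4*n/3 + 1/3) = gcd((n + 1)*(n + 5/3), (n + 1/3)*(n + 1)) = n + 1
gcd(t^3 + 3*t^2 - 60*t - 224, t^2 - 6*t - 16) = t - 8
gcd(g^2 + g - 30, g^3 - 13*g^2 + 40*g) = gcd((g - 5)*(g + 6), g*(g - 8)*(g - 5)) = g - 5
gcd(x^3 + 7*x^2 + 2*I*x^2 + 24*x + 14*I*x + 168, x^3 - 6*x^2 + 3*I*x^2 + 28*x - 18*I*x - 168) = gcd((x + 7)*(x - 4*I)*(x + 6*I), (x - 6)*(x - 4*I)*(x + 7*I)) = x - 4*I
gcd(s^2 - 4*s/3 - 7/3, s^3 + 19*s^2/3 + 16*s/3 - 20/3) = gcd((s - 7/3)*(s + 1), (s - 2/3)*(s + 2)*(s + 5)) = 1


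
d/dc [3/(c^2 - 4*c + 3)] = 6*(2 - c)/(c^2 - 4*c + 3)^2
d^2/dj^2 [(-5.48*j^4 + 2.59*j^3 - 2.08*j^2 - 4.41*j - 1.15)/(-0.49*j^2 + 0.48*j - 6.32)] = (2.631496*j^6 - 7.733376*j^5 + 109.398336*j^4 - 248.041982*j^3 + 2636.762994*j^2 - 704.269104*j + 186.324016)/(0.117649*j^6 - 0.345744*j^5 + 4.890984*j^4 - 9.029376*j^3 + 63.083712*j^2 - 57.517056*j + 252.435968)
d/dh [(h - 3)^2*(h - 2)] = (h - 3)*(3*h - 7)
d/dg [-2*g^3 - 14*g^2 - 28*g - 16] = -6*g^2 - 28*g - 28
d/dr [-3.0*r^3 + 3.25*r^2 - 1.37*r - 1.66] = -9.0*r^2 + 6.5*r - 1.37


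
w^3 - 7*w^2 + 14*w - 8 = (w - 4)*(w - 2)*(w - 1)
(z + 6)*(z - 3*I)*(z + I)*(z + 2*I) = z^4 + 6*z^3 + 7*z^2 + 42*z + 6*I*z + 36*I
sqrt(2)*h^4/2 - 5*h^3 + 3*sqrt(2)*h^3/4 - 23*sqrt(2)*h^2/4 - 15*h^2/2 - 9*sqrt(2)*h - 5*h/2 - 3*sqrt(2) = (h + 1/2)*(h - 6*sqrt(2))*(h + sqrt(2))*(sqrt(2)*h/2 + sqrt(2)/2)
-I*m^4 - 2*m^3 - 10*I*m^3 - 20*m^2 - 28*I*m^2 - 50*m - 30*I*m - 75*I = (m + 5)^2*(m - 3*I)*(-I*m + 1)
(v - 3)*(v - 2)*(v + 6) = v^3 + v^2 - 24*v + 36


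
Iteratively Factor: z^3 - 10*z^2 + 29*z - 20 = (z - 4)*(z^2 - 6*z + 5) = (z - 5)*(z - 4)*(z - 1)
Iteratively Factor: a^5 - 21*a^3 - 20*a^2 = (a + 4)*(a^4 - 4*a^3 - 5*a^2) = (a - 5)*(a + 4)*(a^3 + a^2) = (a - 5)*(a + 1)*(a + 4)*(a^2) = a*(a - 5)*(a + 1)*(a + 4)*(a)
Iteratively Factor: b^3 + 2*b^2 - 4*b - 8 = (b + 2)*(b^2 - 4) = (b + 2)^2*(b - 2)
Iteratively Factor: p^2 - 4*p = (p - 4)*(p)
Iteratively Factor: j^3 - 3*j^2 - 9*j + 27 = (j - 3)*(j^2 - 9) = (j - 3)*(j + 3)*(j - 3)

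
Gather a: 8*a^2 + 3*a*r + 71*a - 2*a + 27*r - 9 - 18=8*a^2 + a*(3*r + 69) + 27*r - 27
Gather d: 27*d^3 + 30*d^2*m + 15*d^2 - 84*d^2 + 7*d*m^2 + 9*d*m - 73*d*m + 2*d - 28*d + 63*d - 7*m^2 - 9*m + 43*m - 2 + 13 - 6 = 27*d^3 + d^2*(30*m - 69) + d*(7*m^2 - 64*m + 37) - 7*m^2 + 34*m + 5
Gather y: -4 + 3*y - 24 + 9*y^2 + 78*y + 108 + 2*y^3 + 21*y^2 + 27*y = 2*y^3 + 30*y^2 + 108*y + 80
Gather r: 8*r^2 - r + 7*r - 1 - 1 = 8*r^2 + 6*r - 2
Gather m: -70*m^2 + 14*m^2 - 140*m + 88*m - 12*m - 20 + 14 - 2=-56*m^2 - 64*m - 8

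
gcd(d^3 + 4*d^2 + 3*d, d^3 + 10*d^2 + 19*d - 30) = 1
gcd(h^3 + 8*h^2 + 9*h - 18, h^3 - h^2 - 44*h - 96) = h + 3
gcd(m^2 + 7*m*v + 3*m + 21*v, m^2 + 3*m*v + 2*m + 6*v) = 1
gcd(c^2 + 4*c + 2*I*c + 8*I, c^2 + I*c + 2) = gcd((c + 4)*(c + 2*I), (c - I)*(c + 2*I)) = c + 2*I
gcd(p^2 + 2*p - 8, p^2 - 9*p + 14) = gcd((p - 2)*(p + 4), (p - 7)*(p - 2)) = p - 2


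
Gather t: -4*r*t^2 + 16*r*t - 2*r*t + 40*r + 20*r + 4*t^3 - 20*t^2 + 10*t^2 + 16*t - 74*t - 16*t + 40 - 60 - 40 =60*r + 4*t^3 + t^2*(-4*r - 10) + t*(14*r - 74) - 60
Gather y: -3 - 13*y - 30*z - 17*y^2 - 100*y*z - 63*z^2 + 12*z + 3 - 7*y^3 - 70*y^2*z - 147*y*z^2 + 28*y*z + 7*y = -7*y^3 + y^2*(-70*z - 17) + y*(-147*z^2 - 72*z - 6) - 63*z^2 - 18*z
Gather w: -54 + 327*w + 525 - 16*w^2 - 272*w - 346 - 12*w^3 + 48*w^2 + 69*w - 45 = -12*w^3 + 32*w^2 + 124*w + 80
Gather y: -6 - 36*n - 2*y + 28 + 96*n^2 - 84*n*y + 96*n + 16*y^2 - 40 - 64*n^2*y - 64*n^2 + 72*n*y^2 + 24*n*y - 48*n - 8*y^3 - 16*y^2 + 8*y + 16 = 32*n^2 + 72*n*y^2 + 12*n - 8*y^3 + y*(-64*n^2 - 60*n + 6) - 2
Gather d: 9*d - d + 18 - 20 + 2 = 8*d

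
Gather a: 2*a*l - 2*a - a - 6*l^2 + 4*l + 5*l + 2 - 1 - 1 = a*(2*l - 3) - 6*l^2 + 9*l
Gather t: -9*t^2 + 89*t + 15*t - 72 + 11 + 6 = -9*t^2 + 104*t - 55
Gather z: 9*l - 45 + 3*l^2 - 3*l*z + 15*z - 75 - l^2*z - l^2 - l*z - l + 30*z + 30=2*l^2 + 8*l + z*(-l^2 - 4*l + 45) - 90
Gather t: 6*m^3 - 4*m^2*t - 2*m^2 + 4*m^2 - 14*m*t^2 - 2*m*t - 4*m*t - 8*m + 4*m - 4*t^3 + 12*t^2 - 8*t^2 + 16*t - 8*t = 6*m^3 + 2*m^2 - 4*m - 4*t^3 + t^2*(4 - 14*m) + t*(-4*m^2 - 6*m + 8)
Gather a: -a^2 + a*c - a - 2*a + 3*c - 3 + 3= -a^2 + a*(c - 3) + 3*c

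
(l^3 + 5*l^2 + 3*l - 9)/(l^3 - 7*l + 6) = (l + 3)/(l - 2)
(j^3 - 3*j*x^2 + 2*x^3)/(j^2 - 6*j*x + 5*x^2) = (-j^2 - j*x + 2*x^2)/(-j + 5*x)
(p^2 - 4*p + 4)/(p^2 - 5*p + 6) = (p - 2)/(p - 3)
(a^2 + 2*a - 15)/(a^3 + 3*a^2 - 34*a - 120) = (a - 3)/(a^2 - 2*a - 24)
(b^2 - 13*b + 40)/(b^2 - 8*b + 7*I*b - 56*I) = (b - 5)/(b + 7*I)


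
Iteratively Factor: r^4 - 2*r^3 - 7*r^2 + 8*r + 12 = (r + 2)*(r^3 - 4*r^2 + r + 6) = (r + 1)*(r + 2)*(r^2 - 5*r + 6) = (r - 3)*(r + 1)*(r + 2)*(r - 2)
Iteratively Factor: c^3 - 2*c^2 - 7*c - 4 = (c + 1)*(c^2 - 3*c - 4) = (c + 1)^2*(c - 4)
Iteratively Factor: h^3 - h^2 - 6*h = (h)*(h^2 - h - 6) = h*(h + 2)*(h - 3)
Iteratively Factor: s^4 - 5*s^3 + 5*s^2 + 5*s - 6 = (s + 1)*(s^3 - 6*s^2 + 11*s - 6) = (s - 1)*(s + 1)*(s^2 - 5*s + 6) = (s - 3)*(s - 1)*(s + 1)*(s - 2)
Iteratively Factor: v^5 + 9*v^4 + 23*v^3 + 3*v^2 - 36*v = (v + 3)*(v^4 + 6*v^3 + 5*v^2 - 12*v) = (v - 1)*(v + 3)*(v^3 + 7*v^2 + 12*v) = v*(v - 1)*(v + 3)*(v^2 + 7*v + 12) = v*(v - 1)*(v + 3)^2*(v + 4)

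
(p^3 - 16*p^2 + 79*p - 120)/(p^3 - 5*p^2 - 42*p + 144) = (p - 5)/(p + 6)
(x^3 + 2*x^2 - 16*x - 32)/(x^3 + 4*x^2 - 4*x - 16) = (x - 4)/(x - 2)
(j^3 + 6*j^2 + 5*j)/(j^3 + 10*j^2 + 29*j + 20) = j/(j + 4)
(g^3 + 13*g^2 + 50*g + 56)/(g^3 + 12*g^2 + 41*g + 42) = (g + 4)/(g + 3)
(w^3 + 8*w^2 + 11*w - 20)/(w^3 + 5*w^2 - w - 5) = (w + 4)/(w + 1)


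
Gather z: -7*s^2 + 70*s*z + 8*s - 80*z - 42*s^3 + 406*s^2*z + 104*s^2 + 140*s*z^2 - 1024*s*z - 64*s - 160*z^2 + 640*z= -42*s^3 + 97*s^2 - 56*s + z^2*(140*s - 160) + z*(406*s^2 - 954*s + 560)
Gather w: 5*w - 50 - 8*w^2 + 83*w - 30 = -8*w^2 + 88*w - 80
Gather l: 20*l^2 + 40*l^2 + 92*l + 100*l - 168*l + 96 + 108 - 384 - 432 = 60*l^2 + 24*l - 612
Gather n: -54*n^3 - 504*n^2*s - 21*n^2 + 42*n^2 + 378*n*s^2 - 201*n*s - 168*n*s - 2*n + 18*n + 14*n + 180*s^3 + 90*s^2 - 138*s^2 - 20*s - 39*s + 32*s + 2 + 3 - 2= -54*n^3 + n^2*(21 - 504*s) + n*(378*s^2 - 369*s + 30) + 180*s^3 - 48*s^2 - 27*s + 3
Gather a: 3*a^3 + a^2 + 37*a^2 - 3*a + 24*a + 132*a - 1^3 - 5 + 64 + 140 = 3*a^3 + 38*a^2 + 153*a + 198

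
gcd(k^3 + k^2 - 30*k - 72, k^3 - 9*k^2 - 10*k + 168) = k^2 - 2*k - 24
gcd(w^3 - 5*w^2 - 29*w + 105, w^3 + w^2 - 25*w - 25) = w + 5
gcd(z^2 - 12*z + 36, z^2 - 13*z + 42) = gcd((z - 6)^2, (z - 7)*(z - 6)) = z - 6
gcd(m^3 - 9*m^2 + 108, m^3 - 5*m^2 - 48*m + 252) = m^2 - 12*m + 36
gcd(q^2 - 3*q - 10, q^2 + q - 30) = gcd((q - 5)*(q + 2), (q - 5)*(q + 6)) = q - 5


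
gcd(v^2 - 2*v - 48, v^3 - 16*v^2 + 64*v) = v - 8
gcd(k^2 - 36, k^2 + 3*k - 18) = k + 6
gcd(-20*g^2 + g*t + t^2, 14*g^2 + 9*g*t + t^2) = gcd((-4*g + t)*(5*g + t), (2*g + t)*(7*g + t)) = 1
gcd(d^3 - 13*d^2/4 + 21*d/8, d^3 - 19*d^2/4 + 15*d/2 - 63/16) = d^2 - 13*d/4 + 21/8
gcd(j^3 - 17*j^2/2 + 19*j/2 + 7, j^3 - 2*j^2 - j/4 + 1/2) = j^2 - 3*j/2 - 1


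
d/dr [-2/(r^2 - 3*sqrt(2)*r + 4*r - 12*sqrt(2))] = 2*(2*r - 3*sqrt(2) + 4)/(r^2 - 3*sqrt(2)*r + 4*r - 12*sqrt(2))^2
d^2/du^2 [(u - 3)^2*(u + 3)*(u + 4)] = 12*u^2 + 6*u - 42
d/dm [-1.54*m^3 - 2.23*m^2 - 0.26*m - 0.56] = -4.62*m^2 - 4.46*m - 0.26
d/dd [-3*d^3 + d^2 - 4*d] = -9*d^2 + 2*d - 4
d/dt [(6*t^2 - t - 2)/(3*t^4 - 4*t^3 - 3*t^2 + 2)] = (-6*t*(-6*t^2 + t + 2)*(-2*t^2 + 2*t + 1) + (12*t - 1)*(3*t^4 - 4*t^3 - 3*t^2 + 2))/(3*t^4 - 4*t^3 - 3*t^2 + 2)^2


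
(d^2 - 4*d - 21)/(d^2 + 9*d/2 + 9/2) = 2*(d - 7)/(2*d + 3)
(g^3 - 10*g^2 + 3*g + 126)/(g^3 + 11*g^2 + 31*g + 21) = (g^2 - 13*g + 42)/(g^2 + 8*g + 7)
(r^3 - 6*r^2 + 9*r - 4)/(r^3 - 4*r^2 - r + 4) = (r - 1)/(r + 1)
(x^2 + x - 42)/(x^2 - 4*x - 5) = (-x^2 - x + 42)/(-x^2 + 4*x + 5)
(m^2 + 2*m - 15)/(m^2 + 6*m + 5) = (m - 3)/(m + 1)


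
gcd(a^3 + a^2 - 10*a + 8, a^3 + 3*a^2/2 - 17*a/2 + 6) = a^2 + 3*a - 4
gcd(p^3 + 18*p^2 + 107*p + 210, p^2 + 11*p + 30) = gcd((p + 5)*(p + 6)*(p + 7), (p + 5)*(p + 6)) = p^2 + 11*p + 30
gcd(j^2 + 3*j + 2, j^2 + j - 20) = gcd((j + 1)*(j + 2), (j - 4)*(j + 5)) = 1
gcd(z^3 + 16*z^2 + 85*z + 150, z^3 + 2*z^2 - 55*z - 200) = z^2 + 10*z + 25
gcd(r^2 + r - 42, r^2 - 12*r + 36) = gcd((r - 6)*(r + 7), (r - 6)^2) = r - 6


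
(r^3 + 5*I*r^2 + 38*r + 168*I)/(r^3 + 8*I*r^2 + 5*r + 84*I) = (r - 6*I)/(r - 3*I)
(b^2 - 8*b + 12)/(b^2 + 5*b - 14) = (b - 6)/(b + 7)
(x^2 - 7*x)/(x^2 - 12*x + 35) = x/(x - 5)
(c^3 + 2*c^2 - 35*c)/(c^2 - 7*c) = (c^2 + 2*c - 35)/(c - 7)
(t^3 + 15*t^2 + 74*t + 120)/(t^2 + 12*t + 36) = (t^2 + 9*t + 20)/(t + 6)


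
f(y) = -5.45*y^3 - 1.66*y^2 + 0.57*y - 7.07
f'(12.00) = -2393.67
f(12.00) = -9656.87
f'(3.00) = -156.54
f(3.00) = -167.45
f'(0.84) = -13.76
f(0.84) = -10.99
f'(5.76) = -561.01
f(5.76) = -1100.37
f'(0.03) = 0.46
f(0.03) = -7.05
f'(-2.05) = -61.33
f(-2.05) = 31.74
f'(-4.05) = -254.16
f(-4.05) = 325.44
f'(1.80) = -58.38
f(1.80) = -43.21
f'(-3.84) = -227.77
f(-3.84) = 274.86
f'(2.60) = -118.59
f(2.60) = -112.60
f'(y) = -16.35*y^2 - 3.32*y + 0.57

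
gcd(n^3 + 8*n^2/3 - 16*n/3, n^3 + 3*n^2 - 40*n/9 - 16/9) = n^2 + 8*n/3 - 16/3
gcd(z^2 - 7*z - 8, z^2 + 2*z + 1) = z + 1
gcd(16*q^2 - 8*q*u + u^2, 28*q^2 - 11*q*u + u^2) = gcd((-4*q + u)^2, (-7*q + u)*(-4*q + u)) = 4*q - u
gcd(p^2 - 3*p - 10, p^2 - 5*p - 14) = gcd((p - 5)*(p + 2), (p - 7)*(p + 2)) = p + 2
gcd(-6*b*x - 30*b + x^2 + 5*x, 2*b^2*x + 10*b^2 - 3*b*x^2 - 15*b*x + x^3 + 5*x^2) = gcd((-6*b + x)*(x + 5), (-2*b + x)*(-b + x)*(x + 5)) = x + 5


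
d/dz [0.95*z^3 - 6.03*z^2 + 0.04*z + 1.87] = 2.85*z^2 - 12.06*z + 0.04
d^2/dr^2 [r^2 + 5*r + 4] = 2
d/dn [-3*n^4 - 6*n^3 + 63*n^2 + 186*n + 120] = -12*n^3 - 18*n^2 + 126*n + 186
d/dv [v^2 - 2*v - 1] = 2*v - 2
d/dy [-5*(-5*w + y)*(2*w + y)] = 15*w - 10*y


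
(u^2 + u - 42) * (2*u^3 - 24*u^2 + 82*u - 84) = 2*u^5 - 22*u^4 - 26*u^3 + 1006*u^2 - 3528*u + 3528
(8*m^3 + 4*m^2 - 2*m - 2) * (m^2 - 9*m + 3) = 8*m^5 - 68*m^4 - 14*m^3 + 28*m^2 + 12*m - 6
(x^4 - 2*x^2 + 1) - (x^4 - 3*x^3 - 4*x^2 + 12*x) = 3*x^3 + 2*x^2 - 12*x + 1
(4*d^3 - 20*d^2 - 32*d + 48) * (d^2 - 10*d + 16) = 4*d^5 - 60*d^4 + 232*d^3 + 48*d^2 - 992*d + 768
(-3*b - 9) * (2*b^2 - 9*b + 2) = -6*b^3 + 9*b^2 + 75*b - 18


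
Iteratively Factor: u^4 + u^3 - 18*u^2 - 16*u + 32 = (u - 4)*(u^3 + 5*u^2 + 2*u - 8) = (u - 4)*(u + 2)*(u^2 + 3*u - 4) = (u - 4)*(u - 1)*(u + 2)*(u + 4)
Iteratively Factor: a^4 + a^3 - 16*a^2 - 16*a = (a)*(a^3 + a^2 - 16*a - 16) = a*(a + 4)*(a^2 - 3*a - 4) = a*(a + 1)*(a + 4)*(a - 4)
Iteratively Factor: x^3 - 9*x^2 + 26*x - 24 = (x - 3)*(x^2 - 6*x + 8) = (x - 3)*(x - 2)*(x - 4)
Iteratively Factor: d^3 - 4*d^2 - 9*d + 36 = (d - 4)*(d^2 - 9) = (d - 4)*(d - 3)*(d + 3)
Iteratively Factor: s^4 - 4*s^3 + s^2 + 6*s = (s)*(s^3 - 4*s^2 + s + 6) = s*(s - 2)*(s^2 - 2*s - 3) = s*(s - 3)*(s - 2)*(s + 1)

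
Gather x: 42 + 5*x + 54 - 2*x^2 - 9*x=-2*x^2 - 4*x + 96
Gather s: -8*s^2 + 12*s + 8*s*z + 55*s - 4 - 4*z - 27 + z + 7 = -8*s^2 + s*(8*z + 67) - 3*z - 24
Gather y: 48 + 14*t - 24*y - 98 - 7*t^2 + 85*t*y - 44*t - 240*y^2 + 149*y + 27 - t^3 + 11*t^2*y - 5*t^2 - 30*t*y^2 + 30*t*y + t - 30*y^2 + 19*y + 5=-t^3 - 12*t^2 - 29*t + y^2*(-30*t - 270) + y*(11*t^2 + 115*t + 144) - 18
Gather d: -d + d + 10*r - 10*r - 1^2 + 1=0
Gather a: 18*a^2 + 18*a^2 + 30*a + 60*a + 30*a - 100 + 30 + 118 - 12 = 36*a^2 + 120*a + 36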